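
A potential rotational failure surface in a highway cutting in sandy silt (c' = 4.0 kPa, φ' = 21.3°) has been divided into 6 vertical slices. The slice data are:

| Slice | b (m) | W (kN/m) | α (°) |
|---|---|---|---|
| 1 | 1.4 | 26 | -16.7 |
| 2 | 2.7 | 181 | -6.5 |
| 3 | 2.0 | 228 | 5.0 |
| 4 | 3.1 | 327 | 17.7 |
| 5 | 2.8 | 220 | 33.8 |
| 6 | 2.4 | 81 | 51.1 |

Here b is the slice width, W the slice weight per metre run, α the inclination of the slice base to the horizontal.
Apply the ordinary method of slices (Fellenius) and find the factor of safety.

Ordinary method of slices: FS = Σ[c'·Δl_i + (W_i cosα_i)·tanφ'] / Σ W_i sinα_i, with Δl_i = b_i / cosα_i.
Slice 1: Δl = 1.4/cos(-16.7°) = 1.462 m; N'_1 = 26·cos(-16.7°) = 24.9; c'Δl = 5.85; W sinα = -7.5
Slice 2: Δl = 2.7/cos(-6.5°) = 2.717 m; N'_2 = 181·cos(-6.5°) = 179.8; c'Δl = 10.87; W sinα = -20.5
Slice 3: Δl = 2.0/cos5.0° = 2.008 m; N'_3 = 228·cos5.0° = 227.1; c'Δl = 8.03; W sinα = 19.9
Slice 4: Δl = 3.1/cos17.7° = 3.254 m; N'_4 = 327·cos17.7° = 311.5; c'Δl = 13.02; W sinα = 99.4
Slice 5: Δl = 2.8/cos33.8° = 3.369 m; N'_5 = 220·cos33.8° = 182.8; c'Δl = 13.48; W sinα = 122.4
Slice 6: Δl = 2.4/cos51.1° = 3.822 m; N'_6 = 81·cos51.1° = 50.9; c'Δl = 15.29; W sinα = 63.0
Σc'Δl = 66.5 kN/m; ΣN' = 977.1 kN/m; ΣW sinα = 276.8 kN/m
Resisting = 66.5 + 977.1·tan21.3° = 66.5 + 380.9 = 447.5 kN/m
FS = 447.5 / 276.8 = 1.617

FS = 1.62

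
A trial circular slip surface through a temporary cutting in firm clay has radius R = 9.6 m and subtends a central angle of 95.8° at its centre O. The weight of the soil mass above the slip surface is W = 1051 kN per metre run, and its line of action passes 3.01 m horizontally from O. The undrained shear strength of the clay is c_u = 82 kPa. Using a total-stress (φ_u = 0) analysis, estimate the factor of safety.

FS = 3.99

Taking moments about the centre O, the resisting moment is provided by the undrained shear strength acting along the arc:
Arc length L_a = R·θ = 9.6·(95.8°·π/180) = 9.6·1.6720 = 16.05 m
M_R = c_u·L_a·R = 82·16.05·9.6 = 12635.7 kN·m/m
M_D = W·d = 1051·3.01 = 3163.5 kN·m/m
FS = M_R / M_D = 12635.7 / 3163.5 = 3.994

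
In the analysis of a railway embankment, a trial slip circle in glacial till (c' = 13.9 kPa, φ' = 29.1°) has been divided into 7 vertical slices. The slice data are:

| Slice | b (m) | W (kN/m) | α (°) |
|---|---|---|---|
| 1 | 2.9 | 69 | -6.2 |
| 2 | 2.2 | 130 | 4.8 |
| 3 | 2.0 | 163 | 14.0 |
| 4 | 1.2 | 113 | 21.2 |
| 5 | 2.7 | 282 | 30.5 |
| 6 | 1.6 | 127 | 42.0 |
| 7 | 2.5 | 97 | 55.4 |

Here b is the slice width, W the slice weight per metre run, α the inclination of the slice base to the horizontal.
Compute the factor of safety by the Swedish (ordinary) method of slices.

FS = 1.86

Ordinary method of slices: FS = Σ[c'·Δl_i + (W_i cosα_i)·tanφ'] / Σ W_i sinα_i, with Δl_i = b_i / cosα_i.
Slice 1: Δl = 2.9/cos(-6.2°) = 2.917 m; N'_1 = 69·cos(-6.2°) = 68.6; c'Δl = 40.55; W sinα = -7.5
Slice 2: Δl = 2.2/cos4.8° = 2.208 m; N'_2 = 130·cos4.8° = 129.5; c'Δl = 30.69; W sinα = 10.9
Slice 3: Δl = 2.0/cos14.0° = 2.061 m; N'_3 = 163·cos14.0° = 158.2; c'Δl = 28.65; W sinα = 39.4
Slice 4: Δl = 1.2/cos21.2° = 1.287 m; N'_4 = 113·cos21.2° = 105.4; c'Δl = 17.89; W sinα = 40.9
Slice 5: Δl = 2.7/cos30.5° = 3.134 m; N'_5 = 282·cos30.5° = 243.0; c'Δl = 43.56; W sinα = 143.1
Slice 6: Δl = 1.6/cos42.0° = 2.153 m; N'_6 = 127·cos42.0° = 94.4; c'Δl = 29.93; W sinα = 85.0
Slice 7: Δl = 2.5/cos55.4° = 4.403 m; N'_7 = 97·cos55.4° = 55.1; c'Δl = 61.20; W sinα = 79.8
Σc'Δl = 252.5 kN/m; ΣN' = 854.1 kN/m; ΣW sinα = 391.7 kN/m
Resisting = 252.5 + 854.1·tan29.1° = 252.5 + 475.4 = 727.8 kN/m
FS = 727.8 / 391.7 = 1.858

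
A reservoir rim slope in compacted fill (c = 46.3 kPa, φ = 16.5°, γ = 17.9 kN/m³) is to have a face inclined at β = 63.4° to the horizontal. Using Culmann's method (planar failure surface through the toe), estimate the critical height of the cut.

H_c = 28.01 m

Culmann's analysis gives the critical failure plane at α_cr = (β + φ)/2 = (63.4 + 16.5)/2 = 40.0°, and the critical height
H_c = (4c/γ) · sinβ cosφ / [1 − cos(β − φ)]
    = (4·46.3/17.9) · sin63.4°·cos16.5° / [1 − cos(46.9°)]
    = 10.346 · 0.8942·0.9588 / [1 − 0.6833]
    = 10.346 · 0.8573 / 0.3167
    = 28.01 m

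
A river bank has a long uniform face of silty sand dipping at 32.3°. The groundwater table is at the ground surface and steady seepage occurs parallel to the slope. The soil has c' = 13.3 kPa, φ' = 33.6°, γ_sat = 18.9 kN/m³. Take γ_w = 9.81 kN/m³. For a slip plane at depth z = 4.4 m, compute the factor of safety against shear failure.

With seepage parallel to the slope and the water table at the surface, the effective normal stress on the slip plane uses the buoyant unit weight γ' = γ_sat − γ_w while the driving shear stress uses γ_sat:
FS = [c' + γ' z cos²β tanφ'] / [γ_sat z sinβ cosβ]
γ' = 18.9 − 9.81 = 9.09 kN/m³
Numerator = 13.3 + 9.09·4.4·cos²32.3°·tan33.6° = 13.3 + 9.09·4.4·0.7145·0.6644 = 32.286 kPa
Denominator = 18.9·4.4·sin32.3°·cos32.3° = 18.9·4.4·0.5344·0.8453 = 37.561 kPa
FS = 32.286 / 37.561 = 0.860

FS = 0.86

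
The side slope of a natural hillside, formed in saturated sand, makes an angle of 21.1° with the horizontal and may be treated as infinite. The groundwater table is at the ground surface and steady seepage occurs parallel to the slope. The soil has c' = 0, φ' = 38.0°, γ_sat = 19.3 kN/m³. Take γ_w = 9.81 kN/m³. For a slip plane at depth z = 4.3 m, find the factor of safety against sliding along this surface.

FS = 1.00

With seepage parallel to the slope and the water table at the surface, the effective normal stress on the slip plane uses the buoyant unit weight γ' = γ_sat − γ_w while the driving shear stress uses γ_sat:
FS = [c' + γ' z cos²β tanφ'] / [γ_sat z sinβ cosβ]
(For c' = 0 this reduces to FS = (γ'/γ_sat)·tanφ'/tanβ.)
γ' = 19.3 − 9.81 = 9.49 kN/m³
Numerator = 0.0 + 9.49·4.3·cos²21.1°·tan38.0° = 0.0 + 9.49·4.3·0.8704·0.7813 = 27.750 kPa
Denominator = 19.3·4.3·sin21.1°·cos21.1° = 19.3·4.3·0.3600·0.9330 = 27.873 kPa
FS = 27.750 / 27.873 = 0.996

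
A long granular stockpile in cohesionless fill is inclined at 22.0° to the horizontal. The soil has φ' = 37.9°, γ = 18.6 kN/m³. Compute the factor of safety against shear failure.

For a dry cohesionless infinite slope the factor of safety is FS = tanφ' / tanβ.
FS = tan37.9° / tan22.0° = 0.7785 / 0.4040 = 1.927

FS = 1.93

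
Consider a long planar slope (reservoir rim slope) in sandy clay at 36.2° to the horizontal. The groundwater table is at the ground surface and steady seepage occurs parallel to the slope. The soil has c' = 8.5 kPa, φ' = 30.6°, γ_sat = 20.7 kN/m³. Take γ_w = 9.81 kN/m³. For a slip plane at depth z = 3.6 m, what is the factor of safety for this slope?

FS = 0.66

With seepage parallel to the slope and the water table at the surface, the effective normal stress on the slip plane uses the buoyant unit weight γ' = γ_sat − γ_w while the driving shear stress uses γ_sat:
FS = [c' + γ' z cos²β tanφ'] / [γ_sat z sinβ cosβ]
γ' = 20.7 − 9.81 = 10.89 kN/m³
Numerator = 8.5 + 10.89·3.6·cos²36.2°·tan30.6° = 8.5 + 10.89·3.6·0.6512·0.5914 = 23.598 kPa
Denominator = 20.7·3.6·sin36.2°·cos36.2° = 20.7·3.6·0.5906·0.8070 = 35.516 kPa
FS = 23.598 / 35.516 = 0.664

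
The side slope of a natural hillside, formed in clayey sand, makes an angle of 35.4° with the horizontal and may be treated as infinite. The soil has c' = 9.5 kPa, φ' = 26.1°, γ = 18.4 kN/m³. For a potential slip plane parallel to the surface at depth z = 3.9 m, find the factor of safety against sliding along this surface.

FS = 0.97

For an infinite slope with a slip plane parallel to the surface (no pore pressure): FS = [c' + γz cos²β tanφ'] / [γz sinβ cosβ].
γz = 18.4·3.9 = 71.76 kN/m²
Numerator = 9.5 + 71.76·cos²35.4°·tan26.1° = 9.5 + 71.76·0.6644·0.4899 = 32.858 kPa
Denominator = 71.76·sin35.4°·cos35.4° = 71.76·0.5793·0.8151 = 33.884 kPa
FS = 32.858 / 33.884 = 0.970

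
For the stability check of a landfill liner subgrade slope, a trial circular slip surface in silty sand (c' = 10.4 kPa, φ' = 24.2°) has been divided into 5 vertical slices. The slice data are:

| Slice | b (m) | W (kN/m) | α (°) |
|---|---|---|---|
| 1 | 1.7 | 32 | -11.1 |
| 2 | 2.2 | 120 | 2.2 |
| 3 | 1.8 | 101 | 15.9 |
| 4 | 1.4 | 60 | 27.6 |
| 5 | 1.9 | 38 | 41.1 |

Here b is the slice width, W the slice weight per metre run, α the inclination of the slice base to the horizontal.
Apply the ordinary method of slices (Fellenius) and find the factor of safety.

FS = 3.19

Ordinary method of slices: FS = Σ[c'·Δl_i + (W_i cosα_i)·tanφ'] / Σ W_i sinα_i, with Δl_i = b_i / cosα_i.
Slice 1: Δl = 1.7/cos(-11.1°) = 1.732 m; N'_1 = 32·cos(-11.1°) = 31.4; c'Δl = 18.02; W sinα = -6.2
Slice 2: Δl = 2.2/cos2.2° = 2.202 m; N'_2 = 120·cos2.2° = 119.9; c'Δl = 22.90; W sinα = 4.6
Slice 3: Δl = 1.8/cos15.9° = 1.872 m; N'_3 = 101·cos15.9° = 97.1; c'Δl = 19.46; W sinα = 27.7
Slice 4: Δl = 1.4/cos27.6° = 1.580 m; N'_4 = 60·cos27.6° = 53.2; c'Δl = 16.43; W sinα = 27.8
Slice 5: Δl = 1.9/cos41.1° = 2.521 m; N'_5 = 38·cos41.1° = 28.6; c'Δl = 26.22; W sinα = 25.0
Σc'Δl = 103.0 kN/m; ΣN' = 330.3 kN/m; ΣW sinα = 78.9 kN/m
Resisting = 103.0 + 330.3·tan24.2° = 103.0 + 148.4 = 251.5 kN/m
FS = 251.5 / 78.9 = 3.187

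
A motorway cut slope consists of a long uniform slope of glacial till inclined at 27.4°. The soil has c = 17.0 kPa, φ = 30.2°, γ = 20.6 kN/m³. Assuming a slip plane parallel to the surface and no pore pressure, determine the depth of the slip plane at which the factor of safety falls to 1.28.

Setting FS = 1.28 in FS = [c + γz cos²β tanφ] / [γz sinβ cosβ] and solving for z:
z = c / [γ cosβ (FS·sinβ − cosβ·tanφ)]
  = 17.0 / [20.6·cos27.4°·(1.28·sin27.4° − cos27.4°·tan30.2°)]
  = 17.0 / [20.6·0.8878·(1.28·0.4602 − 0.8878·0.5820)]
  = 17.0 / 1.3229 = 12.850 m

z = 12.85 m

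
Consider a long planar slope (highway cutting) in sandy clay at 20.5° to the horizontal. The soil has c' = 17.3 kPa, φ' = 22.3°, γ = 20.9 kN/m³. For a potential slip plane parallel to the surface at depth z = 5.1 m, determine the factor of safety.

FS = 1.59

For an infinite slope with a slip plane parallel to the surface (no pore pressure): FS = [c' + γz cos²β tanφ'] / [γz sinβ cosβ].
γz = 20.9·5.1 = 106.59 kN/m²
Numerator = 17.3 + 106.59·cos²20.5°·tan22.3° = 17.3 + 106.59·0.8774·0.4101 = 55.654 kPa
Denominator = 106.59·sin20.5°·cos20.5° = 106.59·0.3502·0.9367 = 34.965 kPa
FS = 55.654 / 34.965 = 1.592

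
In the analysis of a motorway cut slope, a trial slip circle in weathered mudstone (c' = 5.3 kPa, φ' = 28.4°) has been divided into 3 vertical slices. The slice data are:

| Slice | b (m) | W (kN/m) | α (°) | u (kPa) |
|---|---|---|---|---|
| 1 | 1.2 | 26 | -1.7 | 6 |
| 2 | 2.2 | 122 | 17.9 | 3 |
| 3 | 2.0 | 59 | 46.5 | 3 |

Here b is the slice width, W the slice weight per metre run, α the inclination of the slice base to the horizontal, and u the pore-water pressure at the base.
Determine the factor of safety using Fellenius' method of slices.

FS = 1.51

Ordinary method of slices: FS = Σ[c'·Δl_i + (W_i cosα_i − u_i·Δl_i)·tanφ'] / Σ W_i sinα_i, with Δl_i = b_i / cosα_i.
Slice 1: Δl = 1.2/cos(-1.7°) = 1.201 m; N'_1 = 26·cos(-1.7°) − 6·1.201 = 18.8; c'Δl = 6.36; W sinα = -0.8
Slice 2: Δl = 2.2/cos17.9° = 2.312 m; N'_2 = 122·cos17.9° − 3·2.312 = 109.2; c'Δl = 12.25; W sinα = 37.5
Slice 3: Δl = 2.0/cos46.5° = 2.905 m; N'_3 = 59·cos46.5° − 3·2.905 = 31.9; c'Δl = 15.40; W sinα = 42.8
Σc'Δl = 34.0 kN/m; ΣN' = 159.8 kN/m; ΣW sinα = 79.5 kN/m
Resisting = 34.0 + 159.8·tan28.4° = 34.0 + 86.4 = 120.4 kN/m
FS = 120.4 / 79.5 = 1.515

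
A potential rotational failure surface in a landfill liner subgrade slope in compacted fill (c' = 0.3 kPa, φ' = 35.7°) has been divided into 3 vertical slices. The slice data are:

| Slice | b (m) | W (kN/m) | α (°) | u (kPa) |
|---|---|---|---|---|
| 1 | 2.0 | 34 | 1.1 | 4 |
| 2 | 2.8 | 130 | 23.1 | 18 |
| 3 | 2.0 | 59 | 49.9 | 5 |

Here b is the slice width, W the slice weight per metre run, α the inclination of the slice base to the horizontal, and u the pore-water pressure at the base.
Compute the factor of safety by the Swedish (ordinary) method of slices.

Ordinary method of slices: FS = Σ[c'·Δl_i + (W_i cosα_i − u_i·Δl_i)·tanφ'] / Σ W_i sinα_i, with Δl_i = b_i / cosα_i.
Slice 1: Δl = 2.0/cos1.1° = 2.000 m; N'_1 = 34·cos1.1° − 4·2.000 = 26.0; c'Δl = 0.60; W sinα = 0.7
Slice 2: Δl = 2.8/cos23.1° = 3.044 m; N'_2 = 130·cos23.1° − 18·3.044 = 64.8; c'Δl = 0.91; W sinα = 51.0
Slice 3: Δl = 2.0/cos49.9° = 3.105 m; N'_3 = 59·cos49.9° − 5·3.105 = 22.5; c'Δl = 0.93; W sinα = 45.1
Σc'Δl = 2.4 kN/m; ΣN' = 113.3 kN/m; ΣW sinα = 96.8 kN/m
Resisting = 2.4 + 113.3·tan35.7° = 2.4 + 81.4 = 83.8 kN/m
FS = 83.8 / 96.8 = 0.866

FS = 0.87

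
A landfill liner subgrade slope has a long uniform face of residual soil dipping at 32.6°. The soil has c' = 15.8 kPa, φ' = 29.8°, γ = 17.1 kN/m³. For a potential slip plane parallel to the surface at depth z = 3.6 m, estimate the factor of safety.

For an infinite slope with a slip plane parallel to the surface (no pore pressure): FS = [c' + γz cos²β tanφ'] / [γz sinβ cosβ].
γz = 17.1·3.6 = 61.56 kN/m²
Numerator = 15.8 + 61.56·cos²32.6°·tan29.8° = 15.8 + 61.56·0.7097·0.5727 = 40.822 kPa
Denominator = 61.56·sin32.6°·cos32.6° = 61.56·0.5388·0.8425 = 27.941 kPa
FS = 40.822 / 27.941 = 1.461

FS = 1.46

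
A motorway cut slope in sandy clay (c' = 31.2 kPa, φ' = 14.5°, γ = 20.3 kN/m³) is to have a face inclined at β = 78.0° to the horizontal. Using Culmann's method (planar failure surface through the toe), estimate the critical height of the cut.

Culmann's analysis gives the critical failure plane at α_cr = (β + φ')/2 = (78.0 + 14.5)/2 = 46.2°, and the critical height
H_c = (4c'/γ) · sinβ cosφ' / [1 − cos(β − φ')]
    = (4·31.2/20.3) · sin78.0°·cos14.5° / [1 − cos(63.5°)]
    = 6.148 · 0.9781·0.9681 / [1 − 0.4462]
    = 6.148 · 0.9470 / 0.5538
    = 10.51 m

H_c = 10.51 m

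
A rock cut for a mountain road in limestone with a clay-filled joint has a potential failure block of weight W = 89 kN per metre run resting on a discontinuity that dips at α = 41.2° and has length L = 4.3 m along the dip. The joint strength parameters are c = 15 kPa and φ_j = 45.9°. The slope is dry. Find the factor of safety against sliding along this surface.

Resolving the block weight along and normal to the plane and applying the Mohr–Coulomb strength on the joint:
N' = W cosα = 89·cos41.2° = 67.0 kN/m
Driving force T = W sinα = 89·sin41.2° = 58.6 kN/m
Resisting force R = c·L + N'·tanφ_j = 15·4.3 + 67.0·tan45.9° = 64.5 + 69.1 = 133.6 kN/m
FS = R / T = 133.6 / 58.6 = 2.279

FS = 2.28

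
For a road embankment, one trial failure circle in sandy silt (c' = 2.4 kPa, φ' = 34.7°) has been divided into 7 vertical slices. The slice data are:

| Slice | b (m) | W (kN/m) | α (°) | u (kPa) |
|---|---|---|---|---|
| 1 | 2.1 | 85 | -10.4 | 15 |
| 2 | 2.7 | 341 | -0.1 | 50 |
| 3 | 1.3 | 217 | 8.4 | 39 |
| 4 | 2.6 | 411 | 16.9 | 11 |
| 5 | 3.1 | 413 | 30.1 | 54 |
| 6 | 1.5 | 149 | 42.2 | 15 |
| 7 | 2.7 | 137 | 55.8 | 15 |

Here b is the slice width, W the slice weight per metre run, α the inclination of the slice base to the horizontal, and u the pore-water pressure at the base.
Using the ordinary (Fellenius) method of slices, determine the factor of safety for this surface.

Ordinary method of slices: FS = Σ[c'·Δl_i + (W_i cosα_i − u_i·Δl_i)·tanφ'] / Σ W_i sinα_i, with Δl_i = b_i / cosα_i.
Slice 1: Δl = 2.1/cos(-10.4°) = 2.135 m; N'_1 = 85·cos(-10.4°) − 15·2.135 = 51.6; c'Δl = 5.12; W sinα = -15.3
Slice 2: Δl = 2.7/cos(-0.1°) = 2.700 m; N'_2 = 341·cos(-0.1°) − 50·2.700 = 206.0; c'Δl = 6.48; W sinα = -0.6
Slice 3: Δl = 1.3/cos8.4° = 1.314 m; N'_3 = 217·cos8.4° − 39·1.314 = 163.4; c'Δl = 3.15; W sinα = 31.7
Slice 4: Δl = 2.6/cos16.9° = 2.717 m; N'_4 = 411·cos16.9° − 11·2.717 = 363.4; c'Δl = 6.52; W sinα = 119.5
Slice 5: Δl = 3.1/cos30.1° = 3.583 m; N'_5 = 413·cos30.1° − 54·3.583 = 163.8; c'Δl = 8.60; W sinα = 207.1
Slice 6: Δl = 1.5/cos42.2° = 2.025 m; N'_6 = 149·cos42.2° − 15·2.025 = 80.0; c'Δl = 4.86; W sinα = 100.1
Slice 7: Δl = 2.7/cos55.8° = 4.804 m; N'_7 = 137·cos55.8° − 15·4.804 = 5.0; c'Δl = 11.53; W sinα = 113.3
Σc'Δl = 46.3 kN/m; ΣN' = 1033.1 kN/m; ΣW sinα = 555.8 kN/m
Resisting = 46.3 + 1033.1·tan34.7° = 46.3 + 715.4 = 761.6 kN/m
FS = 761.6 / 555.8 = 1.370

FS = 1.37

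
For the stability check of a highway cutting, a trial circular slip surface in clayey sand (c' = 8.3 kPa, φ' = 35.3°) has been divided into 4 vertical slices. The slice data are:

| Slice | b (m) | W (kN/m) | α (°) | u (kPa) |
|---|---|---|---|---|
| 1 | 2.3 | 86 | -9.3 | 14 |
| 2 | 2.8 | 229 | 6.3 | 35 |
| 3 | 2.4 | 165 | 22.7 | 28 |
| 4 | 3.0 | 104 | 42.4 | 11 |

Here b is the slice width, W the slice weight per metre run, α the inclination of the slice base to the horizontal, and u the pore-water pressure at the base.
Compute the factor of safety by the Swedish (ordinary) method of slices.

FS = 2.11

Ordinary method of slices: FS = Σ[c'·Δl_i + (W_i cosα_i − u_i·Δl_i)·tanφ'] / Σ W_i sinα_i, with Δl_i = b_i / cosα_i.
Slice 1: Δl = 2.3/cos(-9.3°) = 2.331 m; N'_1 = 86·cos(-9.3°) − 14·2.331 = 52.2; c'Δl = 19.34; W sinα = -13.9
Slice 2: Δl = 2.8/cos6.3° = 2.817 m; N'_2 = 229·cos6.3° − 35·2.817 = 129.0; c'Δl = 23.38; W sinα = 25.1
Slice 3: Δl = 2.4/cos22.7° = 2.602 m; N'_3 = 165·cos22.7° − 28·2.602 = 79.4; c'Δl = 21.59; W sinα = 63.7
Slice 4: Δl = 3.0/cos42.4° = 4.063 m; N'_4 = 104·cos42.4° − 11·4.063 = 32.1; c'Δl = 33.72; W sinα = 70.1
Σc'Δl = 98.0 kN/m; ΣN' = 292.8 kN/m; ΣW sinα = 145.0 kN/m
Resisting = 98.0 + 292.8·tan35.3° = 98.0 + 207.3 = 305.3 kN/m
FS = 305.3 / 145.0 = 2.105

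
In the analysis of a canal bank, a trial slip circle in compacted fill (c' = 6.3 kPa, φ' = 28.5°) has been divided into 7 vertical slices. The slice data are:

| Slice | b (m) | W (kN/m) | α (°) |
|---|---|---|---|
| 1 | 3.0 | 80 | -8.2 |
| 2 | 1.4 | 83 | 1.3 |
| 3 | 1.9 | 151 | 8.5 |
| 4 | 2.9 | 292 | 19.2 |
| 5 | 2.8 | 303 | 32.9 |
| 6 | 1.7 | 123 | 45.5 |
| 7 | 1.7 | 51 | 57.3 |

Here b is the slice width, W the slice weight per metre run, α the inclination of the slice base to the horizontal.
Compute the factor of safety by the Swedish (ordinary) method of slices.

Ordinary method of slices: FS = Σ[c'·Δl_i + (W_i cosα_i)·tanφ'] / Σ W_i sinα_i, with Δl_i = b_i / cosα_i.
Slice 1: Δl = 3.0/cos(-8.2°) = 3.031 m; N'_1 = 80·cos(-8.2°) = 79.2; c'Δl = 19.10; W sinα = -11.4
Slice 2: Δl = 1.4/cos1.3° = 1.400 m; N'_2 = 83·cos1.3° = 83.0; c'Δl = 8.82; W sinα = 1.9
Slice 3: Δl = 1.9/cos8.5° = 1.921 m; N'_3 = 151·cos8.5° = 149.3; c'Δl = 12.10; W sinα = 22.3
Slice 4: Δl = 2.9/cos19.2° = 3.071 m; N'_4 = 292·cos19.2° = 275.8; c'Δl = 19.35; W sinα = 96.0
Slice 5: Δl = 2.8/cos32.9° = 3.335 m; N'_5 = 303·cos32.9° = 254.4; c'Δl = 21.01; W sinα = 164.6
Slice 6: Δl = 1.7/cos45.5° = 2.425 m; N'_6 = 123·cos45.5° = 86.2; c'Δl = 15.28; W sinα = 87.7
Slice 7: Δl = 1.7/cos57.3° = 3.147 m; N'_7 = 51·cos57.3° = 27.6; c'Δl = 19.82; W sinα = 42.9
Σc'Δl = 115.5 kN/m; ΣN' = 955.4 kN/m; ΣW sinα = 404.0 kN/m
Resisting = 115.5 + 955.4·tan28.5° = 115.5 + 518.8 = 634.2 kN/m
FS = 634.2 / 404.0 = 1.570

FS = 1.57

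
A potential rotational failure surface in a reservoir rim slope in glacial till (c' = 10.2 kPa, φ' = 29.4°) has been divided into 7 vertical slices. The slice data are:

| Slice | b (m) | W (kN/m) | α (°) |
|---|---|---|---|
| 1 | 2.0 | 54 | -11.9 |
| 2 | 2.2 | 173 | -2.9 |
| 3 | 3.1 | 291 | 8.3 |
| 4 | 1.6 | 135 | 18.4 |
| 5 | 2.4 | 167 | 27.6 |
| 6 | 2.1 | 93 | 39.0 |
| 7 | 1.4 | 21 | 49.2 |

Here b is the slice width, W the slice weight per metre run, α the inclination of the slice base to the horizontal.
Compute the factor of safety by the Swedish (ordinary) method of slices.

FS = 3.06

Ordinary method of slices: FS = Σ[c'·Δl_i + (W_i cosα_i)·tanφ'] / Σ W_i sinα_i, with Δl_i = b_i / cosα_i.
Slice 1: Δl = 2.0/cos(-11.9°) = 2.044 m; N'_1 = 54·cos(-11.9°) = 52.8; c'Δl = 20.85; W sinα = -11.1
Slice 2: Δl = 2.2/cos(-2.9°) = 2.203 m; N'_2 = 173·cos(-2.9°) = 172.8; c'Δl = 22.47; W sinα = -8.8
Slice 3: Δl = 3.1/cos8.3° = 3.133 m; N'_3 = 291·cos8.3° = 288.0; c'Δl = 31.95; W sinα = 42.0
Slice 4: Δl = 1.6/cos18.4° = 1.686 m; N'_4 = 135·cos18.4° = 128.1; c'Δl = 17.20; W sinα = 42.6
Slice 5: Δl = 2.4/cos27.6° = 2.708 m; N'_5 = 167·cos27.6° = 148.0; c'Δl = 27.62; W sinα = 77.4
Slice 6: Δl = 2.1/cos39.0° = 2.702 m; N'_6 = 93·cos39.0° = 72.3; c'Δl = 27.56; W sinα = 58.5
Slice 7: Δl = 1.4/cos49.2° = 2.143 m; N'_7 = 21·cos49.2° = 13.7; c'Δl = 21.85; W sinα = 15.9
Σc'Δl = 169.5 kN/m; ΣN' = 875.7 kN/m; ΣW sinα = 216.5 kN/m
Resisting = 169.5 + 875.7·tan29.4° = 169.5 + 493.4 = 662.9 kN/m
FS = 662.9 / 216.5 = 3.062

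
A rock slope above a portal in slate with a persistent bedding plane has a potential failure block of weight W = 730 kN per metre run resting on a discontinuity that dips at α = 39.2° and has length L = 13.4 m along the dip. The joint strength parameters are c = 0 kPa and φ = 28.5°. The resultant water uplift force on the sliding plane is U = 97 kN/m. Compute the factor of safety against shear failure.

Resolving the block weight along and normal to the plane and applying the Mohr–Coulomb strength on the joint:
N' = W cosα − U = 730·cos39.2° − 97 = 468.7 kN/m
Driving force T = W sinα = 730·sin39.2° = 461.4 kN/m
Resisting force R = c·L + N'·tanφ = 0·13.4 + 468.7·tan28.5° = 0.0 + 254.5 = 254.5 kN/m
FS = R / T = 254.5 / 461.4 = 0.552

FS = 0.55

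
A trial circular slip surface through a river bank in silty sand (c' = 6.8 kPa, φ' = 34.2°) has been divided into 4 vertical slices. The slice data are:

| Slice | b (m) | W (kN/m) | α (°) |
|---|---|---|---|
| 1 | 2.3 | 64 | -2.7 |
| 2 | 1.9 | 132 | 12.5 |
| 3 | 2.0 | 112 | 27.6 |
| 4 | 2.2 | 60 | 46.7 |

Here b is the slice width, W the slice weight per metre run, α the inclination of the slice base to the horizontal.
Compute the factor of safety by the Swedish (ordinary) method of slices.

FS = 2.42

Ordinary method of slices: FS = Σ[c'·Δl_i + (W_i cosα_i)·tanφ'] / Σ W_i sinα_i, with Δl_i = b_i / cosα_i.
Slice 1: Δl = 2.3/cos(-2.7°) = 2.303 m; N'_1 = 64·cos(-2.7°) = 63.9; c'Δl = 15.66; W sinα = -3.0
Slice 2: Δl = 1.9/cos12.5° = 1.946 m; N'_2 = 132·cos12.5° = 128.9; c'Δl = 13.23; W sinα = 28.6
Slice 3: Δl = 2.0/cos27.6° = 2.257 m; N'_3 = 112·cos27.6° = 99.3; c'Δl = 15.35; W sinα = 51.9
Slice 4: Δl = 2.2/cos46.7° = 3.208 m; N'_4 = 60·cos46.7° = 41.1; c'Δl = 21.81; W sinα = 43.7
Σc'Δl = 66.1 kN/m; ΣN' = 333.2 kN/m; ΣW sinα = 121.1 kN/m
Resisting = 66.1 + 333.2·tan34.2° = 66.1 + 226.4 = 292.5 kN/m
FS = 292.5 / 121.1 = 2.415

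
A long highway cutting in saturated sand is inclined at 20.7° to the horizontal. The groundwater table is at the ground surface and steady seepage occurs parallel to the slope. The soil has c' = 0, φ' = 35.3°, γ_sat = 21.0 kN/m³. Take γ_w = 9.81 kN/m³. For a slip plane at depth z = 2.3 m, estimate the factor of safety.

With seepage parallel to the slope and the water table at the surface, the effective normal stress on the slip plane uses the buoyant unit weight γ' = γ_sat − γ_w while the driving shear stress uses γ_sat:
FS = [c' + γ' z cos²β tanφ'] / [γ_sat z sinβ cosβ]
(For c' = 0 this reduces to FS = (γ'/γ_sat)·tanφ'/tanβ.)
γ' = 21.0 − 9.81 = 11.19 kN/m³
Numerator = 0.0 + 11.19·2.3·cos²20.7°·tan35.3° = 0.0 + 11.19·2.3·0.8751·0.7080 = 15.946 kPa
Denominator = 21.0·2.3·sin20.7°·cos20.7° = 21.0·2.3·0.3535·0.9354 = 15.971 kPa
FS = 15.946 / 15.971 = 0.998

FS = 1.00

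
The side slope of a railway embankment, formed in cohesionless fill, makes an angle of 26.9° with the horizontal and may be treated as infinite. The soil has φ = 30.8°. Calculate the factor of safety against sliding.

FS = 1.18

For a dry cohesionless infinite slope the factor of safety is FS = tanφ / tanβ.
FS = tan30.8° / tan26.9° = 0.5961 / 0.5073 = 1.175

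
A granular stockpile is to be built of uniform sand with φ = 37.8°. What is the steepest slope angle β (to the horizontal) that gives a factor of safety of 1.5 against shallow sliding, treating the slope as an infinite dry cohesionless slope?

β = 27.3°

For an infinite dry cohesionless slope FS = tanφ/tanβ, so tanβ = tanφ / FS.
tanβ = tan37.8° / 1.5 = 0.7757 / 1.5 = 0.5171
β = arctan(0.5171) = 27.34°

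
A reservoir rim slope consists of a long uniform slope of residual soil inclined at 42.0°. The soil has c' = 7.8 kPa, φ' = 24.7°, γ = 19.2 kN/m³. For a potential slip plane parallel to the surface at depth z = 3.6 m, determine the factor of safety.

For an infinite slope with a slip plane parallel to the surface (no pore pressure): FS = [c' + γz cos²β tanφ'] / [γz sinβ cosβ].
γz = 19.2·3.6 = 69.12 kN/m²
Numerator = 7.8 + 69.12·cos²42.0°·tan24.7° = 7.8 + 69.12·0.5523·0.4599 = 25.357 kPa
Denominator = 69.12·sin42.0°·cos42.0° = 69.12·0.6691·0.7431 = 34.371 kPa
FS = 25.357 / 34.371 = 0.738

FS = 0.74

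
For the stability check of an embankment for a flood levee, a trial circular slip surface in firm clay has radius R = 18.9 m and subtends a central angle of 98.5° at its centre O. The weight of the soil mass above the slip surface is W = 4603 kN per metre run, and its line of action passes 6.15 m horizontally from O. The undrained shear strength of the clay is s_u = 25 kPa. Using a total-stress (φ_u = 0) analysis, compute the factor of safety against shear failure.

Taking moments about the centre O, the resisting moment is provided by the undrained shear strength acting along the arc:
Arc length L_a = R·θ = 18.9·(98.5°·π/180) = 18.9·1.7191 = 32.49 m
M_R = s_u·L_a·R = 25·32.49·18.9 = 15352.4 kN·m/m
M_D = W·d = 4603·6.15 = 28308.5 kN·m/m
FS = M_R / M_D = 15352.4 / 28308.5 = 0.542

FS = 0.54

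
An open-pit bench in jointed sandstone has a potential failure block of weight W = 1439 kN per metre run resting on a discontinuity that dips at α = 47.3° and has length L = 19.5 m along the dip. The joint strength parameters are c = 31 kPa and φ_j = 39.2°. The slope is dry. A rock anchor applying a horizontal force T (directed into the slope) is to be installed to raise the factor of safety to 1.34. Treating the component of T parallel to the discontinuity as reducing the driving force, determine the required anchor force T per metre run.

T = 11 kN/m

Resolving forces along and normal to the sliding plane, with the horizontal anchor force T adding T·sinα to the effective normal force and T·cosα acting up the plane against the driving force:
FS = [cL + (W cosα + T sinα) tanφ_j] / [W sinα − T cosα]
Without the anchor: N' = 975.9 kN/m, driving T_d = 1057.5 kN/m, resisting R = 31·19.5 + 975.9·tan39.2° = 1400.4 kN/m, FS = 1.32.
Setting FS = 1.34 and solving for T:
1.34·(1057.5 − T cos47.3°) = 1400.4 + T sin47.3°·tan39.2°
T·(sin47.3°·tan39.2° + 1.34·cos47.3°) = 1.34·1057.5 − 1400.4
T·(0.7349·0.8156 + 1.34·0.6782) = 1417.1 − 1400.4 = 16.7
T·1.5081 = 16.7
T = 11.1 kN/m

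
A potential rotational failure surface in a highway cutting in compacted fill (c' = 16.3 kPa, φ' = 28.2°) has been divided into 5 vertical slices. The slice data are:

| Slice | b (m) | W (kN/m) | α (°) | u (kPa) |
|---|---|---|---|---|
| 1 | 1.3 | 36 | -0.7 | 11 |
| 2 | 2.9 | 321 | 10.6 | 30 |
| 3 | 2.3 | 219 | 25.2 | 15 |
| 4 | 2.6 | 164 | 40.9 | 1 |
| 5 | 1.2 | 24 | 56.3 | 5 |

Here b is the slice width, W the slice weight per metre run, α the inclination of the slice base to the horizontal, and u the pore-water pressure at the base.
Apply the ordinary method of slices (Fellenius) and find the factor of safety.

Ordinary method of slices: FS = Σ[c'·Δl_i + (W_i cosα_i − u_i·Δl_i)·tanφ'] / Σ W_i sinα_i, with Δl_i = b_i / cosα_i.
Slice 1: Δl = 1.3/cos(-0.7°) = 1.300 m; N'_1 = 36·cos(-0.7°) − 11·1.300 = 21.7; c'Δl = 21.19; W sinα = -0.4
Slice 2: Δl = 2.9/cos10.6° = 2.950 m; N'_2 = 321·cos10.6° − 30·2.950 = 227.0; c'Δl = 48.09; W sinα = 59.0
Slice 3: Δl = 2.3/cos25.2° = 2.542 m; N'_3 = 219·cos25.2° − 15·2.542 = 160.0; c'Δl = 41.43; W sinα = 93.2
Slice 4: Δl = 2.6/cos40.9° = 3.440 m; N'_4 = 164·cos40.9° − 1·3.440 = 120.5; c'Δl = 56.07; W sinα = 107.4
Slice 5: Δl = 1.2/cos56.3° = 2.163 m; N'_5 = 24·cos56.3° − 5·2.163 = 2.5; c'Δl = 35.25; W sinα = 20.0
Σc'Δl = 202.0 kN/m; ΣN' = 531.8 kN/m; ΣW sinα = 279.2 kN/m
Resisting = 202.0 + 531.8·tan28.2° = 202.0 + 285.1 = 487.2 kN/m
FS = 487.2 / 279.2 = 1.745

FS = 1.74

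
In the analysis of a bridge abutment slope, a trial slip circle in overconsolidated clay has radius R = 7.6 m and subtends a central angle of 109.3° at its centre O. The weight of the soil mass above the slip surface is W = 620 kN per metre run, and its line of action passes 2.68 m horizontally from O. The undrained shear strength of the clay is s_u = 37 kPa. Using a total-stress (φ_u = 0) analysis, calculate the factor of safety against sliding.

Taking moments about the centre O, the resisting moment is provided by the undrained shear strength acting along the arc:
Arc length L_a = R·θ = 7.6·(109.3°·π/180) = 7.6·1.9076 = 14.50 m
M_R = s_u·L_a·R = 37·14.50·7.6 = 4076.9 kN·m/m
M_D = W·d = 620·2.68 = 1661.6 kN·m/m
FS = M_R / M_D = 4076.9 / 1661.6 = 2.454

FS = 2.45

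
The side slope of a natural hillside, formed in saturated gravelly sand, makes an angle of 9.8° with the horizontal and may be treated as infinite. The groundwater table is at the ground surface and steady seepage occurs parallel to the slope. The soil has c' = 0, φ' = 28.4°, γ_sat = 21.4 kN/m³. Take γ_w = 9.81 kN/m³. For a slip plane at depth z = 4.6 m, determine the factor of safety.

With seepage parallel to the slope and the water table at the surface, the effective normal stress on the slip plane uses the buoyant unit weight γ' = γ_sat − γ_w while the driving shear stress uses γ_sat:
FS = [c' + γ' z cos²β tanφ'] / [γ_sat z sinβ cosβ]
(For c' = 0 this reduces to FS = (γ'/γ_sat)·tanφ'/tanβ.)
γ' = 21.4 − 9.81 = 11.59 kN/m³
Numerator = 0.0 + 11.59·4.6·cos²9.8°·tan28.4° = 0.0 + 11.59·4.6·0.9710·0.5407 = 27.992 kPa
Denominator = 21.4·4.6·sin9.8°·cos9.8° = 21.4·4.6·0.1702·0.9854 = 16.511 kPa
FS = 27.992 / 16.511 = 1.695

FS = 1.70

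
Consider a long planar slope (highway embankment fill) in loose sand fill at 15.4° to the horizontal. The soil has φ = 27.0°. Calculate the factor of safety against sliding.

FS = 1.85

For a dry cohesionless infinite slope the factor of safety is FS = tanφ / tanβ.
FS = tan27.0° / tan15.4° = 0.5095 / 0.2754 = 1.850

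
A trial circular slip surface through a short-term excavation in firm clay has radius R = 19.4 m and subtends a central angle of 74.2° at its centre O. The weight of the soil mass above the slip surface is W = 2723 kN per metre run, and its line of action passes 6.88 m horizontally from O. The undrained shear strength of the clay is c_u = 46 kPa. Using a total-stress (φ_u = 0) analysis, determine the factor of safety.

FS = 1.20

Taking moments about the centre O, the resisting moment is provided by the undrained shear strength acting along the arc:
Arc length L_a = R·θ = 19.4·(74.2°·π/180) = 19.4·1.2950 = 25.12 m
M_R = c_u·L_a·R = 46·25.12·19.4 = 22420.4 kN·m/m
M_D = W·d = 2723·6.88 = 18734.2 kN·m/m
FS = M_R / M_D = 22420.4 / 18734.2 = 1.197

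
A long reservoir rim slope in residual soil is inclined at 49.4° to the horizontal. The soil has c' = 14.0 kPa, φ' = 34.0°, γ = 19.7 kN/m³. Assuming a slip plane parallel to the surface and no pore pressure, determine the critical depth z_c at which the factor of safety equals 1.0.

Setting FS = 1.00 in FS = [c' + γz cos²β tanφ'] / [γz sinβ cosβ] and solving for z:
z = c' / [γ cosβ (FS·sinβ − cosβ·tanφ')]
  = 14.0 / [19.7·cos49.4°·(1.00·sin49.4° − cos49.4°·tan34.0°)]
  = 14.0 / [19.7·0.6508·(1.00·0.7593 − 0.6508·0.6745)]
  = 14.0 / 4.1066 = 3.409 m

z_c = 3.41 m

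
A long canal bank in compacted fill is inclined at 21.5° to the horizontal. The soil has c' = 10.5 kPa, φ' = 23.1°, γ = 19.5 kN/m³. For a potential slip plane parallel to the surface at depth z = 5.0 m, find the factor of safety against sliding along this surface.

FS = 1.40

For an infinite slope with a slip plane parallel to the surface (no pore pressure): FS = [c' + γz cos²β tanφ'] / [γz sinβ cosβ].
γz = 19.5·5.0 = 97.50 kN/m²
Numerator = 10.5 + 97.50·cos²21.5°·tan23.1° = 10.5 + 97.50·0.8657·0.4265 = 46.501 kPa
Denominator = 97.50·sin21.5°·cos21.5° = 97.50·0.3665·0.9304 = 33.247 kPa
FS = 46.501 / 33.247 = 1.399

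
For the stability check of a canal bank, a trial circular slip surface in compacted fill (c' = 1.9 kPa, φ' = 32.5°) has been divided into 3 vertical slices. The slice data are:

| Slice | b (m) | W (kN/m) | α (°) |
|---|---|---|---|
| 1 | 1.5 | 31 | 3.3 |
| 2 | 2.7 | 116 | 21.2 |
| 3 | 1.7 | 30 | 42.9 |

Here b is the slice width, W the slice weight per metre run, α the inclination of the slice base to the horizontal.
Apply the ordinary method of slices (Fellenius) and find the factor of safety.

FS = 1.80

Ordinary method of slices: FS = Σ[c'·Δl_i + (W_i cosα_i)·tanφ'] / Σ W_i sinα_i, with Δl_i = b_i / cosα_i.
Slice 1: Δl = 1.5/cos3.3° = 1.502 m; N'_1 = 31·cos3.3° = 30.9; c'Δl = 2.85; W sinα = 1.8
Slice 2: Δl = 2.7/cos21.2° = 2.896 m; N'_2 = 116·cos21.2° = 108.1; c'Δl = 5.50; W sinα = 41.9
Slice 3: Δl = 1.7/cos42.9° = 2.321 m; N'_3 = 30·cos42.9° = 22.0; c'Δl = 4.41; W sinα = 20.4
Σc'Δl = 12.8 kN/m; ΣN' = 161.1 kN/m; ΣW sinα = 64.2 kN/m
Resisting = 12.8 + 161.1·tan32.5° = 12.8 + 102.6 = 115.4 kN/m
FS = 115.4 / 64.2 = 1.799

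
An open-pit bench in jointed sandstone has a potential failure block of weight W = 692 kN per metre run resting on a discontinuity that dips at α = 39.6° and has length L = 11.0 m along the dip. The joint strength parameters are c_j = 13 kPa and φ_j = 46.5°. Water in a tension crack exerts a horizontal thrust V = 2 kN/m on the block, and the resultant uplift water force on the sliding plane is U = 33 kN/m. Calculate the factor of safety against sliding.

FS = 1.51

Resolving the block weight along and normal to the plane and applying the Mohr–Coulomb strength on the joint:
N' = W cosα − U − V sinα = 692·cos39.6° − 33 − 2·sin39.6° = 498.9 kN/m
Driving force T = W sinα + V cosα = 692·sin39.6° + 2·cos39.6° = 442.6 kN/m
Resisting force R = c_j·L + N'·tanφ_j = 13·11.0 + 498.9·tan46.5° = 143.0 + 525.8 = 668.8 kN/m
FS = R / T = 668.8 / 442.6 = 1.511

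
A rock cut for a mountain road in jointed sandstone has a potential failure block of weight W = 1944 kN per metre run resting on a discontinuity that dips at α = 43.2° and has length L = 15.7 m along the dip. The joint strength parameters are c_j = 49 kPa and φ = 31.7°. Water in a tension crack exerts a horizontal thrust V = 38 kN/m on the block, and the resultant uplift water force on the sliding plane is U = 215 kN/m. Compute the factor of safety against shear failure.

FS = 1.10

Resolving the block weight along and normal to the plane and applying the Mohr–Coulomb strength on the joint:
N' = W cosα − U − V sinα = 1944·cos43.2° − 215 − 38·sin43.2° = 1176.1 kN/m
Driving force T = W sinα + V cosα = 1944·sin43.2° + 38·cos43.2° = 1358.5 kN/m
Resisting force R = c_j·L + N'·tanφ = 49·15.7 + 1176.1·tan31.7° = 769.3 + 726.4 = 1495.7 kN/m
FS = R / T = 1495.7 / 1358.5 = 1.101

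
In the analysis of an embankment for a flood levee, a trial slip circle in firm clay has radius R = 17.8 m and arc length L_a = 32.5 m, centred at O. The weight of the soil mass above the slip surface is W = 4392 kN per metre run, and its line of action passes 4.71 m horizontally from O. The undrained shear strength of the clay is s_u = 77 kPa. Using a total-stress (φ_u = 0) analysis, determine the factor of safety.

Taking moments about the centre O, the resisting moment is provided by the undrained shear strength acting along the arc:
M_R = s_u·L_a·R = 77·32.50·17.8 = 44544.5 kN·m/m
M_D = W·d = 4392·4.71 = 20686.3 kN·m/m
FS = M_R / M_D = 44544.5 / 20686.3 = 2.153

FS = 2.15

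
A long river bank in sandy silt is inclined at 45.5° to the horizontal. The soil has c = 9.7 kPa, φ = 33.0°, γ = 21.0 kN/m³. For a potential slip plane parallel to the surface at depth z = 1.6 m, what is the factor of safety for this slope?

FS = 1.22

For an infinite slope with a slip plane parallel to the surface (no pore pressure): FS = [c + γz cos²β tanφ] / [γz sinβ cosβ].
γz = 21.0·1.6 = 33.60 kN/m²
Numerator = 9.7 + 33.60·cos²45.5°·tan33.0° = 9.7 + 33.60·0.4913·0.6494 = 20.420 kPa
Denominator = 33.60·sin45.5°·cos45.5° = 33.60·0.7133·0.7009 = 16.797 kPa
FS = 20.420 / 16.797 = 1.216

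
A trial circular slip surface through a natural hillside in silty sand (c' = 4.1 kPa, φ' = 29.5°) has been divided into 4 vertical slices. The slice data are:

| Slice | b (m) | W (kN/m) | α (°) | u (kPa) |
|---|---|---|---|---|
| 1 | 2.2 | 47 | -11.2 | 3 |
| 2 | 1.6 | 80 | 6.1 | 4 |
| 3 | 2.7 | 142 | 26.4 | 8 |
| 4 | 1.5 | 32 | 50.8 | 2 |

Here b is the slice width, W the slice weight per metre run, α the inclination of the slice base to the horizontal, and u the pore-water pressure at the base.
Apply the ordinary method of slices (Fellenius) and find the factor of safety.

Ordinary method of slices: FS = Σ[c'·Δl_i + (W_i cosα_i − u_i·Δl_i)·tanφ'] / Σ W_i sinα_i, with Δl_i = b_i / cosα_i.
Slice 1: Δl = 2.2/cos(-11.2°) = 2.243 m; N'_1 = 47·cos(-11.2°) − 3·2.243 = 39.4; c'Δl = 9.20; W sinα = -9.1
Slice 2: Δl = 1.6/cos6.1° = 1.609 m; N'_2 = 80·cos6.1° − 4·1.609 = 73.1; c'Δl = 6.60; W sinα = 8.5
Slice 3: Δl = 2.7/cos26.4° = 3.014 m; N'_3 = 142·cos26.4° − 8·3.014 = 103.1; c'Δl = 12.36; W sinα = 63.1
Slice 4: Δl = 1.5/cos50.8° = 2.373 m; N'_4 = 32·cos50.8° − 2·2.373 = 15.5; c'Δl = 9.73; W sinα = 24.8
Σc'Δl = 37.9 kN/m; ΣN' = 231.0 kN/m; ΣW sinα = 87.3 kN/m
Resisting = 37.9 + 231.0·tan29.5° = 37.9 + 130.7 = 168.6 kN/m
FS = 168.6 / 87.3 = 1.931

FS = 1.93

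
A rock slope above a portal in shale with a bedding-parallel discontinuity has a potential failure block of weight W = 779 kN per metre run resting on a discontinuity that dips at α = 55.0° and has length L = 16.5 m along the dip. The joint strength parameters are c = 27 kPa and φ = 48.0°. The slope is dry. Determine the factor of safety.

FS = 1.48

Resolving the block weight along and normal to the plane and applying the Mohr–Coulomb strength on the joint:
N' = W cosα = 779·cos55.0° = 446.8 kN/m
Driving force T = W sinα = 779·sin55.0° = 638.1 kN/m
Resisting force R = c·L + N'·tanφ = 27·16.5 + 446.8·tan48.0° = 445.5 + 496.2 = 941.7 kN/m
FS = R / T = 941.7 / 638.1 = 1.476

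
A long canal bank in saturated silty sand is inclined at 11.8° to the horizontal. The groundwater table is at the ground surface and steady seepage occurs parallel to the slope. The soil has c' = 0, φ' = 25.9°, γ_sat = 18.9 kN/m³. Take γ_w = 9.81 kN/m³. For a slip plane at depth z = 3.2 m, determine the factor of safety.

With seepage parallel to the slope and the water table at the surface, the effective normal stress on the slip plane uses the buoyant unit weight γ' = γ_sat − γ_w while the driving shear stress uses γ_sat:
FS = [c' + γ' z cos²β tanφ'] / [γ_sat z sinβ cosβ]
(For c' = 0 this reduces to FS = (γ'/γ_sat)·tanφ'/tanβ.)
γ' = 18.9 − 9.81 = 9.09 kN/m³
Numerator = 0.0 + 9.09·3.2·cos²11.8°·tan25.9° = 0.0 + 9.09·3.2·0.9582·0.4856 = 13.534 kPa
Denominator = 18.9·3.2·sin11.8°·cos11.8° = 18.9·3.2·0.2045·0.9789 = 12.107 kPa
FS = 13.534 / 12.107 = 1.118

FS = 1.12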